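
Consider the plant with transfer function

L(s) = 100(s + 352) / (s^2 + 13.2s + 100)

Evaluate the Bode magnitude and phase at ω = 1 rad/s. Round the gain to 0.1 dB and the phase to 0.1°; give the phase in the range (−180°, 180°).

At s = jω = j1:
zero (s+352): 352 + j1 → |·| = √(352²+1²) = √123905 ≈ 352, ∠ = arctan(1/352) ≈ 0.16°
quadratic: (j1)² + 13.2·j1 + 100 = 99 + j13.2 → |·| ≈ 99.876, ∠ ≈ 7.59°
|L| = 100 · 352 / 99.876 ≈ 352.44
Gain = 20 log₁₀(352.44) ≈ 50.94 dB
∠L = 0.16° − 7.59° = -7.43°

50.9 dB, -7.4°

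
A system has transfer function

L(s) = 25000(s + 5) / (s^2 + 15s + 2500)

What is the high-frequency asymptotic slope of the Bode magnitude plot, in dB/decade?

-20 dB/decade

Each pole contributes −20 dB/decade at high frequency; each zero contributes +20 dB/decade.
Net: 1 zero(s) − 2 pole(s) → -20 dB/decade.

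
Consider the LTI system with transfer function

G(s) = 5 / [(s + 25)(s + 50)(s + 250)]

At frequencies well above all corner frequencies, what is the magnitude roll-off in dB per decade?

Each pole contributes −20 dB/decade at high frequency; each zero contributes +20 dB/decade.
Net: 0 zero(s) − 3 pole(s) → -60 dB/decade.

-60 dB/decade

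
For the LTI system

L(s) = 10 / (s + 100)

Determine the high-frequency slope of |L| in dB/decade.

Each pole contributes −20 dB/decade at high frequency; each zero contributes +20 dB/decade.
Net: 0 zero(s) − 1 pole(s) → -20 dB/decade.

-20 dB/decade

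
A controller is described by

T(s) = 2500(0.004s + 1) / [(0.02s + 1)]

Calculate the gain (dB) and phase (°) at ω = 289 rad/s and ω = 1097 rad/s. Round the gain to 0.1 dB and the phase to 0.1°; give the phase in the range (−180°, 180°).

At ω = 289 rad/s:
zero (1 + j289·0.004) = 1 + j1.156 → |·| ≈ 1.5285, ∠ ≈ 49.14°
pole (1 + j289·0.02) = 1 + j5.78 → |·| ≈ 5.8659, ∠ ≈ 80.18°
|T| = 2500 · 1.5285 / (5.8659) ≈ 651.43
Gain = 20 log₁₀(651.43) ≈ 56.28 dB
∠T = (49.14°) − (80.18°) = -31.04°

At ω = 1097 rad/s:
zero (1 + j1097·0.004) = 1 + j4.388 → |·| ≈ 4.5005, ∠ ≈ 77.16°
pole (1 + j1097·0.02) = 1 + j21.94 → |·| ≈ 21.963, ∠ ≈ 87.39°
|T| = 2500 · 4.5005 / (21.963) ≈ 512.28
Gain = 20 log₁₀(512.28) ≈ 54.19 dB
∠T = (77.16°) − (87.39°) = -10.23°

ω = 289: 56.3 dB, -31.0°; ω = 1097: 54.2 dB, -10.2°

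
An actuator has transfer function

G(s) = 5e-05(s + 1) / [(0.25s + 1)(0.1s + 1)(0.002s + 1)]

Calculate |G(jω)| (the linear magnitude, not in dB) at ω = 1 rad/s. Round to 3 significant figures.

At ω = 1 rad/s:
zero (1 + j1·1) = 1 + j1 → |·| ≈ 1.4142, ∠ ≈ 45.00°
pole (1 + j1·0.25) = 1 + j0.25 → |·| ≈ 1.0308, ∠ ≈ 14.04°
pole (1 + j1·0.1) = 1 + j0.1 → |·| ≈ 1.005, ∠ ≈ 5.71°
pole (1 + j1·0.002) = 1 + j0.002 → |·| ≈ 1, ∠ ≈ 0.11°
|G| = 5e-05 · 1.4142 / (1.0308 · 1.005 · 1) ≈ 6.8256e-05

6.83e-05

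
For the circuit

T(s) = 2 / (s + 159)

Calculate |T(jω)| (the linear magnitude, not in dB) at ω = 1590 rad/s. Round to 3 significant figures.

0.00125

At s = jω = j1590:
pole (s+159): 159 + j1590 → |·| = √(159²+1590²) = √2553381 ≈ 1597.9, ∠ = arctan(1590/159) ≈ 84.29°
|T| = 2 / 1597.9 ≈ 0.0012516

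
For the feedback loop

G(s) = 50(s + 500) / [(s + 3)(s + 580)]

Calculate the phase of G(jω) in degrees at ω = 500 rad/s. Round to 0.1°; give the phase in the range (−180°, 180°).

At s = jω = j500:
zero (s+500): 500 + j500 → |·| = √(500²+500²) = √500000 ≈ 707.11, ∠ = arctan(500/500) ≈ 45.00°
pole (s+3): 3 + j500 → |·| = √(3²+500²) = √250009 ≈ 500.01, ∠ = arctan(500/3) ≈ 89.66°
pole (s+580): 580 + j500 → |·| = √(580²+500²) = √586400 ≈ 765.77, ∠ = arctan(500/580) ≈ 40.76°
∠G = 45.00° − 130.42° = -85.42°

-85.4°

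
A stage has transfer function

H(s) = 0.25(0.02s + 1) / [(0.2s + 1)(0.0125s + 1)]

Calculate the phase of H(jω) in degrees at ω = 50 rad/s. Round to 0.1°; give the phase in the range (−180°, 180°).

At ω = 50 rad/s:
zero (1 + j50·0.02) = 1 + j1 → |·| ≈ 1.4142, ∠ ≈ 45.00°
pole (1 + j50·0.2) = 1 + j10 → |·| ≈ 10.05, ∠ ≈ 84.29°
pole (1 + j50·0.0125) = 1 + j0.625 → |·| ≈ 1.1792, ∠ ≈ 32.01°
∠H = (45.00°) − (84.29° + 32.01°) = -71.30°

-71.3°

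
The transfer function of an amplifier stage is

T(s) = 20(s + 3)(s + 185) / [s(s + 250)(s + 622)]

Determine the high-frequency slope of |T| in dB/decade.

-20 dB/decade

Each pole contributes −20 dB/decade at high frequency; each zero contributes +20 dB/decade.
Net: 2 zero(s) − 3 pole(s) → -20 dB/decade.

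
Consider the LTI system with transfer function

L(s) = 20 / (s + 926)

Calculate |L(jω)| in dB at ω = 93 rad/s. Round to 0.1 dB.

-33.4 dB

Substitute s = j93:
Numerator: 20 = 20 + j0
Denominator: (j93) + 926 = 926 + j93
|N| = √(20² + 0²) ≈ 20, ∠N ≈ 0.00°
|D| = √(926² + 93²) ≈ 930.66, ∠D ≈ 5.74°
|L| = 20 / 930.66 ≈ 0.02149
Gain = 20 log₁₀(0.02149) ≈ -33.36 dB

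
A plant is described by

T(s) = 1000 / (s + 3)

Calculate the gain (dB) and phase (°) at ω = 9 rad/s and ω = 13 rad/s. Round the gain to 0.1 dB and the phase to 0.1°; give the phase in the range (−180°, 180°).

Substitute s = j9:
Numerator: 1000 = 1000 + j0
Denominator: (j9) + 3 = 3 + j9
|N| = √(1000² + 0²) ≈ 1000, ∠N ≈ 0.00°
|D| = √(3² + 9²) ≈ 9.4868, ∠D ≈ 71.57°
|T| = 1000 / 9.4868 ≈ 105.41
Gain = 20 log₁₀(105.41) ≈ 40.46 dB
∠T = 0.00° − 71.57° = -71.57°

Substitute s = j13:
Numerator: 1000 = 1000 + j0
Denominator: (j13) + 3 = 3 + j13
|N| = √(1000² + 0²) ≈ 1000, ∠N ≈ 0.00°
|D| = √(3² + 13²) ≈ 13.342, ∠D ≈ 77.01°
|T| = 1000 / 13.342 ≈ 74.951
Gain = 20 log₁₀(74.951) ≈ 37.50 dB
∠T = 0.00° − 77.01° = -77.01°

ω = 9: 40.5 dB, -71.6°; ω = 13: 37.5 dB, -77.0°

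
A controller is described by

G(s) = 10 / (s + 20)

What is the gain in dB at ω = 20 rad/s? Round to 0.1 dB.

-9.0 dB

At s = jω = j20:
pole (s+20): 20 + j20 → |·| = √(20²+20²) = √800 ≈ 28.284, ∠ = arctan(20/20) ≈ 45.00°
|G| = 10 / 28.284 ≈ 0.35356
Gain = 20 log₁₀(0.35356) ≈ -9.03 dB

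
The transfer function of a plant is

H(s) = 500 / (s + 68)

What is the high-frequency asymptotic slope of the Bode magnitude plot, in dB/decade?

-20 dB/decade

Each pole contributes −20 dB/decade at high frequency; each zero contributes +20 dB/decade.
Net: 0 zero(s) − 1 pole(s) → -20 dB/decade.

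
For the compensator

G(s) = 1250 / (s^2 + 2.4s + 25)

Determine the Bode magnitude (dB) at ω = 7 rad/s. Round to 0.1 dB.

32.6 dB

At s = jω = j7:
quadratic: (j7)² + 2.4·j7 + 25 = -24 + j16.8 → |·| ≈ 29.296, ∠ ≈ 145.01°
|G| = 1250 / 29.296 ≈ 42.668
Gain = 20 log₁₀(42.668) ≈ 32.60 dB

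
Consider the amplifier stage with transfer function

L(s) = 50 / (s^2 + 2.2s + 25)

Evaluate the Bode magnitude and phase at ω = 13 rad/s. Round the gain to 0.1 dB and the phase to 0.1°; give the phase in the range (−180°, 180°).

At s = jω = j13:
quadratic: (j13)² + 2.2·j13 + 25 = -144 + j28.6 → |·| ≈ 146.81, ∠ ≈ 168.77°
|L| = 50 / 146.81 ≈ 0.34058
Gain = 20 log₁₀(0.34058) ≈ -9.36 dB
∠L = 0.00° − 168.77° = -168.77°

-9.4 dB, -168.8°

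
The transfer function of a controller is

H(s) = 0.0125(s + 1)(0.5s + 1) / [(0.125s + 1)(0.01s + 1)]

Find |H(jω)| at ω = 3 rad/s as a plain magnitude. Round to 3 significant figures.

0.0667

At ω = 3 rad/s:
zero (1 + j3·1) = 1 + j3 → |·| ≈ 3.1623, ∠ ≈ 71.57°
zero (1 + j3·0.5) = 1 + j1.5 → |·| ≈ 1.8028, ∠ ≈ 56.31°
pole (1 + j3·0.125) = 1 + j0.375 → |·| ≈ 1.068, ∠ ≈ 20.56°
pole (1 + j3·0.01) = 1 + j0.03 → |·| ≈ 1.0004, ∠ ≈ 1.72°
|H| = 0.0125 · 3.1623 · 1.8028 / (1.068 · 1.0004) ≈ 0.066698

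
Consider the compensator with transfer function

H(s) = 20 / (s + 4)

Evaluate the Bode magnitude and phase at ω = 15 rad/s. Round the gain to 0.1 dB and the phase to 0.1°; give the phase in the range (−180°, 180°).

2.2 dB, -75.1°

Substitute s = j15:
Numerator: 20 = 20 + j0
Denominator: (j15) + 4 = 4 + j15
|N| = √(20² + 0²) ≈ 20, ∠N ≈ 0.00°
|D| = √(4² + 15²) ≈ 15.524, ∠D ≈ 75.07°
|H| = 20 / 15.524 ≈ 1.2883
Gain = 20 log₁₀(1.2883) ≈ 2.20 dB
∠H = 0.00° − 75.07° = -75.07°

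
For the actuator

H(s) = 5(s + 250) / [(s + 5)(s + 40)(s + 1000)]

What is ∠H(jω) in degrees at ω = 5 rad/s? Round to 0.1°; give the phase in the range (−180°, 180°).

-51.3°

At s = jω = j5:
zero (s+250): 250 + j5 → |·| = √(250²+5²) = √62525 ≈ 250.05, ∠ = arctan(5/250) ≈ 1.15°
pole (s+5): 5 + j5 → |·| = √(5²+5²) = √50 ≈ 7.0711, ∠ = arctan(5/5) ≈ 45.00°
pole (s+40): 40 + j5 → |·| = √(40²+5²) = √1625 ≈ 40.311, ∠ = arctan(5/40) ≈ 7.13°
pole (s+1000): 1000 + j5 → |·| = √(1000²+5²) = √1000025 ≈ 1000, ∠ = arctan(5/1000) ≈ 0.29°
∠H = 1.15° − 52.42° = -51.27°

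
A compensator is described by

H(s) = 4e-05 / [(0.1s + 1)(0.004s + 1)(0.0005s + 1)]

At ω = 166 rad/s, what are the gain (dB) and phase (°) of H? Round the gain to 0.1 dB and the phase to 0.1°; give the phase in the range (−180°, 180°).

-114.0 dB, -124.9°

At ω = 166 rad/s:
pole (1 + j166·0.1) = 1 + j16.6 → |·| ≈ 16.63, ∠ ≈ 86.55°
pole (1 + j166·0.004) = 1 + j0.664 → |·| ≈ 1.2004, ∠ ≈ 33.58°
pole (1 + j166·0.0005) = 1 + j0.083 → |·| ≈ 1.0034, ∠ ≈ 4.74°
|H| = 4e-05 · 1 / (16.63 · 1.2004 · 1.0034) ≈ 1.997e-06
Gain = 20 log₁₀(1.997e-06) ≈ -113.99 dB
∠H = (0°) − (86.55° + 33.58° + 4.74°) = -124.87°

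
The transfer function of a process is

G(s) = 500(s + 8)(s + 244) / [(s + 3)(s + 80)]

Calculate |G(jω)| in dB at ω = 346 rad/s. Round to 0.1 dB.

55.5 dB

At s = jω = j346:
zero (s+8): 8 + j346 → |·| = √(8²+346²) = √119780 ≈ 346.09, ∠ = arctan(346/8) ≈ 88.68°
zero (s+244): 244 + j346 → |·| = √(244²+346²) = √179252 ≈ 423.38, ∠ = arctan(346/244) ≈ 54.81°
pole (s+3): 3 + j346 → |·| = √(3²+346²) = √119725 ≈ 346.01, ∠ = arctan(346/3) ≈ 89.50°
pole (s+80): 80 + j346 → |·| = √(80²+346²) = √126116 ≈ 355.13, ∠ = arctan(346/80) ≈ 76.98°
|G| = 500 · 1.4653e+05 / 1.2288e+05 ≈ 596.23
Gain = 20 log₁₀(596.23) ≈ 55.51 dB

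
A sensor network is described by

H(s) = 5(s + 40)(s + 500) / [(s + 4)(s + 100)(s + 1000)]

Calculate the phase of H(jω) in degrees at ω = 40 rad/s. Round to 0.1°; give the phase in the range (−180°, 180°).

At s = jω = j40:
zero (s+40): 40 + j40 → |·| = √(40²+40²) = √3200 ≈ 56.569, ∠ = arctan(40/40) ≈ 45.00°
zero (s+500): 500 + j40 → |·| = √(500²+40²) = √251600 ≈ 501.6, ∠ = arctan(40/500) ≈ 4.57°
pole (s+4): 4 + j40 → |·| = √(4²+40²) = √1616 ≈ 40.2, ∠ = arctan(40/4) ≈ 84.29°
pole (s+100): 100 + j40 → |·| = √(100²+40²) = √11600 ≈ 107.7, ∠ = arctan(40/100) ≈ 21.80°
pole (s+1000): 1000 + j40 → |·| = √(1000²+40²) = √1001600 ≈ 1000.8, ∠ = arctan(40/1000) ≈ 2.29°
∠H = 49.57° − 108.38° = -58.81°

-58.8°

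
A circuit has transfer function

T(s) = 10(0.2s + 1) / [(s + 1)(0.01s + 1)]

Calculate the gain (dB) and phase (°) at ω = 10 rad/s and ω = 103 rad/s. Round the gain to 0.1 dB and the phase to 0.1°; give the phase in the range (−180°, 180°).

At ω = 10 rad/s:
zero (1 + j10·0.2) = 1 + j2 → |·| ≈ 2.2361, ∠ ≈ 63.43°
pole (1 + j10·1) = 1 + j10 → |·| ≈ 10.05, ∠ ≈ 84.29°
pole (1 + j10·0.01) = 1 + j0.1 → |·| ≈ 1.005, ∠ ≈ 5.71°
|T| = 10 · 2.2361 / (10.05 · 1.005) ≈ 2.2139
Gain = 20 log₁₀(2.2139) ≈ 6.90 dB
∠T = (63.43°) − (84.29° + 5.71°) = -26.57°

At ω = 103 rad/s:
zero (1 + j103·0.2) = 1 + j20.6 → |·| ≈ 20.624, ∠ ≈ 87.22°
pole (1 + j103·1) = 1 + j103 → |·| ≈ 103, ∠ ≈ 89.44°
pole (1 + j103·0.01) = 1 + j1.03 → |·| ≈ 1.4356, ∠ ≈ 45.85°
|T| = 10 · 20.624 / (103 · 1.4356) ≈ 1.3948
Gain = 20 log₁₀(1.3948) ≈ 2.89 dB
∠T = (87.22°) − (89.44° + 45.85°) = -48.07°

ω = 10: 6.9 dB, -26.6°; ω = 103: 2.9 dB, -48.1°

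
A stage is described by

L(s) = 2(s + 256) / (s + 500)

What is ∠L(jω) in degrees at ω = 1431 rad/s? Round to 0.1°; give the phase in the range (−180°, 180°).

9.1°

At s = jω = j1431:
zero (s+256): 256 + j1431 → |·| = √(256²+1431²) = √2113297 ≈ 1453.7, ∠ = arctan(1431/256) ≈ 79.86°
pole (s+500): 500 + j1431 → |·| = √(500²+1431²) = √2297761 ≈ 1515.8, ∠ = arctan(1431/500) ≈ 70.74°
∠L = 79.86° − 70.74° = 9.12°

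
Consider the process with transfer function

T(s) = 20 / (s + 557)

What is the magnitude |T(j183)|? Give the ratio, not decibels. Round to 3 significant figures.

At s = jω = j183:
pole (s+557): 557 + j183 → |·| = √(557²+183²) = √343738 ≈ 586.29, ∠ = arctan(183/557) ≈ 18.19°
|T| = 20 / 586.29 ≈ 0.034113

0.0341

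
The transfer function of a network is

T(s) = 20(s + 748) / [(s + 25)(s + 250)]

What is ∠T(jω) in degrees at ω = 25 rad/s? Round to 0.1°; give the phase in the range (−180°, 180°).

At s = jω = j25:
zero (s+748): 748 + j25 → |·| = √(748²+25²) = √560129 ≈ 748.42, ∠ = arctan(25/748) ≈ 1.91°
pole (s+25): 25 + j25 → |·| = √(25²+25²) = √1250 ≈ 35.355, ∠ = arctan(25/25) ≈ 45.00°
pole (s+250): 250 + j25 → |·| = √(250²+25²) = √63125 ≈ 251.25, ∠ = arctan(25/250) ≈ 5.71°
∠T = 1.91° − 50.71° = -48.80°

-48.8°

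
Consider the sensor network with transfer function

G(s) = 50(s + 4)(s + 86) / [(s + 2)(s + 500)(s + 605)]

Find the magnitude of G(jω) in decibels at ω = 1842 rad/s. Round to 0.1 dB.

At s = jω = j1842:
zero (s+4): 4 + j1842 → |·| = √(4²+1842²) = √3392980 ≈ 1842, ∠ = arctan(1842/4) ≈ 89.88°
zero (s+86): 86 + j1842 → |·| = √(86²+1842²) = √3400360 ≈ 1844, ∠ = arctan(1842/86) ≈ 87.33°
pole (s+2): 2 + j1842 → |·| = √(2²+1842²) = √3392968 ≈ 1842, ∠ = arctan(1842/2) ≈ 89.94°
pole (s+500): 500 + j1842 → |·| = √(500²+1842²) = √3642964 ≈ 1908.7, ∠ = arctan(1842/500) ≈ 74.81°
pole (s+605): 605 + j1842 → |·| = √(605²+1842²) = √3758989 ≈ 1938.8, ∠ = arctan(1842/605) ≈ 71.82°
|G| = 50 · 3.3966e+06 / 6.8165e+09 ≈ 0.024915
Gain = 20 log₁₀(0.024915) ≈ -32.07 dB

-32.1 dB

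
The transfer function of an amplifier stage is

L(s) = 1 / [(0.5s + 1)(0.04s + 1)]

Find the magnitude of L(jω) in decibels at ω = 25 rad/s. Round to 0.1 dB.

At ω = 25 rad/s:
pole (1 + j25·0.5) = 1 + j12.5 → |·| ≈ 12.54, ∠ ≈ 85.43°
pole (1 + j25·0.04) = 1 + j1 → |·| ≈ 1.4142, ∠ ≈ 45.00°
|L| = 1 · 1 / (12.54 · 1.4142) ≈ 0.056389
Gain = 20 log₁₀(0.056389) ≈ -24.98 dB

-25.0 dB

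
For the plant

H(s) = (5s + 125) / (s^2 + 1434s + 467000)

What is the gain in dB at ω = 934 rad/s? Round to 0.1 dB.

-49.5 dB

Substitute s = j934:
Numerator: 5(j934) + 125 = 125 + j4670
Denominator: (j934)^2 + 1434(j934) + 467000 = -405356 + j1339356
|N| = √(125² + 4670²) ≈ 4671.7, ∠N ≈ 88.47°
|D| = √(405356² + 1339356²) ≈ 1.3994e+06, ∠D ≈ 106.84°
|H| = 4671.7 / 1.3994e+06 ≈ 0.0033384
Gain = 20 log₁₀(0.0033384) ≈ -49.53 dB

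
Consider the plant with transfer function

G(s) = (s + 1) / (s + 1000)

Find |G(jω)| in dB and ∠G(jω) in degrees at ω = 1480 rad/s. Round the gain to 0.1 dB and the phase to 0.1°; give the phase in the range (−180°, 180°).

Substitute s = j1480:
Numerator: (j1480) + 1 = 1 + j1480
Denominator: (j1480) + 1000 = 1000 + j1480
|N| = √(1² + 1480²) ≈ 1480, ∠N ≈ 89.96°
|D| = √(1000² + 1480²) ≈ 1786.2, ∠D ≈ 55.95°
|G| = 1480 / 1786.2 ≈ 0.82857
Gain = 20 log₁₀(0.82857) ≈ -1.63 dB
∠G = 89.96° − 55.95° = 34.01°

-1.6 dB, 34.0°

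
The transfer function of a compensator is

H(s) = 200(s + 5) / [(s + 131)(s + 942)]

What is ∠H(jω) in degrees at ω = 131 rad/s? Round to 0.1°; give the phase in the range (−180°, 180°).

At s = jω = j131:
zero (s+5): 5 + j131 → |·| = √(5²+131²) = √17186 ≈ 131.1, ∠ = arctan(131/5) ≈ 87.81°
pole (s+131): 131 + j131 → |·| = √(131²+131²) = √34322 ≈ 185.26, ∠ = arctan(131/131) ≈ 45.00°
pole (s+942): 942 + j131 → |·| = √(942²+131²) = √904525 ≈ 951.07, ∠ = arctan(131/942) ≈ 7.92°
∠H = 87.81° − 52.92° = 34.89°

34.9°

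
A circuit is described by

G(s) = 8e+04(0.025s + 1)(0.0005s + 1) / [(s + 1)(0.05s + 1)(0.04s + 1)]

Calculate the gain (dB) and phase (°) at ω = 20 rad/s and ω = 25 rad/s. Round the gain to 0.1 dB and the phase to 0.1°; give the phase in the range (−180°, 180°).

ω = 20: 67.8 dB, -143.7°; ω = 25: 64.4 dB, -151.3°

At ω = 20 rad/s:
zero (1 + j20·0.025) = 1 + j0.5 → |·| ≈ 1.118, ∠ ≈ 26.57°
zero (1 + j20·0.0005) = 1 + j0.01 → |·| ≈ 1, ∠ ≈ 0.57°
pole (1 + j20·1) = 1 + j20 → |·| ≈ 20.025, ∠ ≈ 87.14°
pole (1 + j20·0.05) = 1 + j1 → |·| ≈ 1.4142, ∠ ≈ 45.00°
pole (1 + j20·0.04) = 1 + j0.8 → |·| ≈ 1.2806, ∠ ≈ 38.66°
|G| = 8e+04 · 1.118 · 1 / (20.025 · 1.4142 · 1.2806) ≈ 2466.2
Gain = 20 log₁₀(2466.2) ≈ 67.84 dB
∠G = (26.57° + 0.57°) − (87.14° + 45.00° + 38.66°) = -143.66°

At ω = 25 rad/s:
zero (1 + j25·0.025) = 1 + j0.625 → |·| ≈ 1.1792, ∠ ≈ 32.01°
zero (1 + j25·0.0005) = 1 + j0.0125 → |·| ≈ 1.0001, ∠ ≈ 0.72°
pole (1 + j25·1) = 1 + j25 → |·| ≈ 25.02, ∠ ≈ 87.71°
pole (1 + j25·0.05) = 1 + j1.25 → |·| ≈ 1.6008, ∠ ≈ 51.34°
pole (1 + j25·0.04) = 1 + j1 → |·| ≈ 1.4142, ∠ ≈ 45.00°
|G| = 8e+04 · 1.1792 · 1.0001 / (25.02 · 1.6008 · 1.4142) ≈ 1665.7
Gain = 20 log₁₀(1665.7) ≈ 64.43 dB
∠G = (32.01° + 0.72°) − (87.71° + 51.34° + 45.00°) = -151.32°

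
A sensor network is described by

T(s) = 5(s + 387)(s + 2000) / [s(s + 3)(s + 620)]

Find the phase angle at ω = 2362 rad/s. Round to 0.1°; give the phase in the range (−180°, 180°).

-124.8°

At s = jω = j2362:
zero (s+387): 387 + j2362 → |·| = √(387²+2362²) = √5728813 ≈ 2393.5, ∠ = arctan(2362/387) ≈ 80.70°
zero (s+2000): 2000 + j2362 → |·| = √(2000²+2362²) = √9579044 ≈ 3095, ∠ = arctan(2362/2000) ≈ 49.74°
pole (s+3): 3 + j2362 → |·| = √(3²+2362²) = √5579053 ≈ 2362, ∠ = arctan(2362/3) ≈ 89.93°
pole (s+620): 620 + j2362 → |·| = √(620²+2362²) = √5963444 ≈ 2442, ∠ = arctan(2362/620) ≈ 75.29°
pole at origin: |s| = 2362, ∠ = 90.00° (in denominator)
∠T = 130.44° − 255.22° = -124.78°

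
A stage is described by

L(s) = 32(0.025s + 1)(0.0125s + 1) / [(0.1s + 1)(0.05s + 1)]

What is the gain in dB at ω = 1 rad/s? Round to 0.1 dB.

30.1 dB

At ω = 1 rad/s:
zero (1 + j1·0.025) = 1 + j0.025 → |·| ≈ 1.0003, ∠ ≈ 1.43°
zero (1 + j1·0.0125) = 1 + j0.0125 → |·| ≈ 1.0001, ∠ ≈ 0.72°
pole (1 + j1·0.1) = 1 + j0.1 → |·| ≈ 1.005, ∠ ≈ 5.71°
pole (1 + j1·0.05) = 1 + j0.05 → |·| ≈ 1.0012, ∠ ≈ 2.86°
|L| = 32 · 1.0003 · 1.0001 / (1.005 · 1.0012) ≈ 31.815
Gain = 20 log₁₀(31.815) ≈ 30.05 dB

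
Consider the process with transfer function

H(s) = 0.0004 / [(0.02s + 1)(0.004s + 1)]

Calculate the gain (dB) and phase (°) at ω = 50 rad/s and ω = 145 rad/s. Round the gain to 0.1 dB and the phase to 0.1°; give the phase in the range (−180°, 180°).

At ω = 50 rad/s:
pole (1 + j50·0.02) = 1 + j1 → |·| ≈ 1.4142, ∠ ≈ 45.00°
pole (1 + j50·0.004) = 1 + j0.2 → |·| ≈ 1.0198, ∠ ≈ 11.31°
|H| = 0.0004 · 1 / (1.4142 · 1.0198) ≈ 0.00027735
Gain = 20 log₁₀(0.00027735) ≈ -71.14 dB
∠H = (0°) − (45.00° + 11.31°) = -56.31°

At ω = 145 rad/s:
pole (1 + j145·0.02) = 1 + j2.9 → |·| ≈ 3.0676, ∠ ≈ 70.97°
pole (1 + j145·0.004) = 1 + j0.58 → |·| ≈ 1.156, ∠ ≈ 30.11°
|H| = 0.0004 · 1 / (3.0676 · 1.156) ≈ 0.0001128
Gain = 20 log₁₀(0.0001128) ≈ -78.95 dB
∠H = (0°) − (70.97° + 30.11°) = -101.08°

ω = 50: -71.1 dB, -56.3°; ω = 145: -79.0 dB, -101.1°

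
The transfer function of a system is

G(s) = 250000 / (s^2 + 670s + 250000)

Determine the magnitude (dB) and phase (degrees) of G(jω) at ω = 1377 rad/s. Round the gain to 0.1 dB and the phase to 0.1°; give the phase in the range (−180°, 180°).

At s = jω = j1377:
quadratic: (j1377)² + 670·j1377 + 250000 = -1646129 + j922590 → |·| ≈ 1.887e+06, ∠ ≈ 150.73°
|G| = 250000 / 1.887e+06 ≈ 0.13249
Gain = 20 log₁₀(0.13249) ≈ -17.56 dB
∠G = 0.00° − 150.73° = -150.73°

-17.6 dB, -150.7°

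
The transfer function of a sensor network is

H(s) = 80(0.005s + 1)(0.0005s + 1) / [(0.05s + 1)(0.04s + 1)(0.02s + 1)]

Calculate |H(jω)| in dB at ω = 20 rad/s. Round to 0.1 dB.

32.3 dB

At ω = 20 rad/s:
zero (1 + j20·0.005) = 1 + j0.1 → |·| ≈ 1.005, ∠ ≈ 5.71°
zero (1 + j20·0.0005) = 1 + j0.01 → |·| ≈ 1, ∠ ≈ 0.57°
pole (1 + j20·0.05) = 1 + j1 → |·| ≈ 1.4142, ∠ ≈ 45.00°
pole (1 + j20·0.04) = 1 + j0.8 → |·| ≈ 1.2806, ∠ ≈ 38.66°
pole (1 + j20·0.02) = 1 + j0.4 → |·| ≈ 1.077, ∠ ≈ 21.80°
|H| = 80 · 1.005 · 1 / (1.4142 · 1.2806 · 1.077) ≈ 41.221
Gain = 20 log₁₀(41.221) ≈ 32.30 dB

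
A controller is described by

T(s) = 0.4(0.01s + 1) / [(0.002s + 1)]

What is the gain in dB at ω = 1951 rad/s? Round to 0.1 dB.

At ω = 1951 rad/s:
zero (1 + j1951·0.01) = 1 + j19.51 → |·| ≈ 19.536, ∠ ≈ 87.07°
pole (1 + j1951·0.002) = 1 + j3.902 → |·| ≈ 4.0281, ∠ ≈ 75.63°
|T| = 0.4 · 19.536 / (4.0281) ≈ 1.94
Gain = 20 log₁₀(1.94) ≈ 5.76 dB

5.8 dB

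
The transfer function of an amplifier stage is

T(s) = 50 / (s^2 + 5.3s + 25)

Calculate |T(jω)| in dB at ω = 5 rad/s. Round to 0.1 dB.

At s = jω = j5:
quadratic: (j5)² + 5.3·j5 + 25 = 0 + j26.5 → |·| ≈ 26.5, ∠ ≈ 90.00°
|T| = 50 / 26.5 ≈ 1.8868
Gain = 20 log₁₀(1.8868) ≈ 5.51 dB

5.5 dB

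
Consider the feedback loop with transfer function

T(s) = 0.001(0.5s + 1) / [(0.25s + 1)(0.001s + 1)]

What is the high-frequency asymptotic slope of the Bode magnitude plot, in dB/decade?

Each pole contributes −20 dB/decade at high frequency; each zero contributes +20 dB/decade.
Net: 1 zero(s) − 2 pole(s) → -20 dB/decade.

-20 dB/decade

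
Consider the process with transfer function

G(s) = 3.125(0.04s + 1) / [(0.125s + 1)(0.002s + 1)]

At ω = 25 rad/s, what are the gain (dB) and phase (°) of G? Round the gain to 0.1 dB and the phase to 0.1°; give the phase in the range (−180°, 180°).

At ω = 25 rad/s:
zero (1 + j25·0.04) = 1 + j1 → |·| ≈ 1.4142, ∠ ≈ 45.00°
pole (1 + j25·0.125) = 1 + j3.125 → |·| ≈ 3.2811, ∠ ≈ 72.26°
pole (1 + j25·0.002) = 1 + j0.05 → |·| ≈ 1.0012, ∠ ≈ 2.86°
|G| = 3.125 · 1.4142 / (3.2811 · 1.0012) ≈ 1.3453
Gain = 20 log₁₀(1.3453) ≈ 2.58 dB
∠G = (45.00°) − (72.26° + 2.86°) = -30.12°

2.6 dB, -30.1°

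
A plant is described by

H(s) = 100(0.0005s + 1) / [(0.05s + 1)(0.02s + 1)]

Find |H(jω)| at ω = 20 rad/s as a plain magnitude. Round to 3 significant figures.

At ω = 20 rad/s:
zero (1 + j20·0.0005) = 1 + j0.01 → |·| ≈ 1, ∠ ≈ 0.57°
pole (1 + j20·0.05) = 1 + j1 → |·| ≈ 1.4142, ∠ ≈ 45.00°
pole (1 + j20·0.02) = 1 + j0.4 → |·| ≈ 1.077, ∠ ≈ 21.80°
|H| = 100 · 1 / (1.4142 · 1.077) ≈ 65.656

65.7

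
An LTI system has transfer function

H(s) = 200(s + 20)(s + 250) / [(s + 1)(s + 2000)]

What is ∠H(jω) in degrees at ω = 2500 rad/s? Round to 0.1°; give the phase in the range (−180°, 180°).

At s = jω = j2500:
zero (s+20): 20 + j2500 → |·| = √(20²+2500²) = √6250400 ≈ 2500.1, ∠ = arctan(2500/20) ≈ 89.54°
zero (s+250): 250 + j2500 → |·| = √(250²+2500²) = √6312500 ≈ 2512.5, ∠ = arctan(2500/250) ≈ 84.29°
pole (s+1): 1 + j2500 → |·| = √(1²+2500²) = √6250001 ≈ 2500, ∠ = arctan(2500/1) ≈ 89.98°
pole (s+2000): 2000 + j2500 → |·| = √(2000²+2500²) = √10250000 ≈ 3201.6, ∠ = arctan(2500/2000) ≈ 51.34°
∠H = 173.83° − 141.32° = 32.51°

32.5°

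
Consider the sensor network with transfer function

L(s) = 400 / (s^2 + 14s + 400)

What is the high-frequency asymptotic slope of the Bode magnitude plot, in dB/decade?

Each pole contributes −20 dB/decade at high frequency; each zero contributes +20 dB/decade.
Net: 0 zero(s) − 2 pole(s) → -40 dB/decade.

-40 dB/decade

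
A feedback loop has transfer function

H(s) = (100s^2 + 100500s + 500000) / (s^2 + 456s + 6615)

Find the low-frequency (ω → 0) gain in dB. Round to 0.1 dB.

37.6 dB

H(0) = 500000 / 6615 ≈ 75.586
20 log₁₀(75.586) ≈ 37.57 dB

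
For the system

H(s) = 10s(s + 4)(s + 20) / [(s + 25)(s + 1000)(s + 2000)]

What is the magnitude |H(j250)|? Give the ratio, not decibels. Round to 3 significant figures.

At s = jω = j250:
zero (s+4): 4 + j250 → |·| = √(4²+250²) = √62516 ≈ 250.03, ∠ = arctan(250/4) ≈ 89.08°
zero (s+20): 20 + j250 → |·| = √(20²+250²) = √62900 ≈ 250.8, ∠ = arctan(250/20) ≈ 85.43°
zero at origin: s = j250 → |·| = 250, ∠ = 90.00°
pole (s+25): 25 + j250 → |·| = √(25²+250²) = √63125 ≈ 251.25, ∠ = arctan(250/25) ≈ 84.29°
pole (s+1000): 1000 + j250 → |·| = √(1000²+250²) = √1062500 ≈ 1030.8, ∠ = arctan(250/1000) ≈ 14.04°
pole (s+2000): 2000 + j250 → |·| = √(2000²+250²) = √4062500 ≈ 2015.6, ∠ = arctan(250/2000) ≈ 7.13°
|H| = 10 · 1.5677e+07 / 5.2202e+08 ≈ 0.30031

0.300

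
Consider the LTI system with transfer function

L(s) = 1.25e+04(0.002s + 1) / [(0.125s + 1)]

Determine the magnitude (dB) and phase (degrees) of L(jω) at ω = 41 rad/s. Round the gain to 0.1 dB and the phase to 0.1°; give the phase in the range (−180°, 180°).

67.6 dB, -74.3°

At ω = 41 rad/s:
zero (1 + j41·0.002) = 1 + j0.082 → |·| ≈ 1.0034, ∠ ≈ 4.69°
pole (1 + j41·0.125) = 1 + j5.125 → |·| ≈ 5.2216, ∠ ≈ 78.96°
|L| = 1.25e+04 · 1.0034 / (5.2216) ≈ 2402
Gain = 20 log₁₀(2402) ≈ 67.61 dB
∠L = (4.69°) − (78.96°) = -74.27°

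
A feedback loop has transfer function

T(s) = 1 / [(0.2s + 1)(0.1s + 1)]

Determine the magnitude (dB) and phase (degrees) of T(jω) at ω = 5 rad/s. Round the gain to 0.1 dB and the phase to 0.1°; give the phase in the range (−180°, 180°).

-4.0 dB, -71.6°

At ω = 5 rad/s:
pole (1 + j5·0.2) = 1 + j1 → |·| ≈ 1.4142, ∠ ≈ 45.00°
pole (1 + j5·0.1) = 1 + j0.5 → |·| ≈ 1.118, ∠ ≈ 26.57°
|T| = 1 · 1 / (1.4142 · 1.118) ≈ 0.63248
Gain = 20 log₁₀(0.63248) ≈ -3.98 dB
∠T = (0°) − (45.00° + 26.57°) = -71.57°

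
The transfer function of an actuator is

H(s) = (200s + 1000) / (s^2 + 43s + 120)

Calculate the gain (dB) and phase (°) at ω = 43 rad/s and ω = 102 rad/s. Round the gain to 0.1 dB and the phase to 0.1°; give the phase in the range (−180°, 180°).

Substitute s = j43:
Numerator: 200(j43) + 1000 = 1000 + j8600
Denominator: (j43)^2 + 43(j43) + 120 = -1729 + j1849
|N| = √(1000² + 8600²) ≈ 8657.9, ∠N ≈ 83.37°
|D| = √(1729² + 1849²) ≈ 2531.5, ∠D ≈ 133.08°
|H| = 8657.9 / 2531.5 ≈ 3.4201
Gain = 20 log₁₀(3.4201) ≈ 10.68 dB
∠H = 83.37° − 133.08° = -49.71°

Substitute s = j102:
Numerator: 200(j102) + 1000 = 1000 + j20400
Denominator: (j102)^2 + 43(j102) + 120 = -10284 + j4386
|N| = √(1000² + 20400²) ≈ 20424, ∠N ≈ 87.19°
|D| = √(10284² + 4386²) ≈ 11180, ∠D ≈ 156.90°
|H| = 20424 / 11180 ≈ 1.8268
Gain = 20 log₁₀(1.8268) ≈ 5.23 dB
∠H = 87.19° − 156.90° = -69.71°

ω = 43: 10.7 dB, -49.7°; ω = 102: 5.2 dB, -69.7°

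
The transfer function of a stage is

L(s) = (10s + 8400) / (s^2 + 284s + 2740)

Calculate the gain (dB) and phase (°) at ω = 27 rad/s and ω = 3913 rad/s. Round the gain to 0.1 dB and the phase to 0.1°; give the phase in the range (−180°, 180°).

ω = 27: 0.5 dB, -73.5°; ω = 3913: -51.7 dB, -98.0°

Substitute s = j27:
Numerator: 10(j27) + 8400 = 8400 + j270
Denominator: (j27)^2 + 284(j27) + 2740 = 2011 + j7668
|N| = √(8400² + 270²) ≈ 8404.3, ∠N ≈ 1.84°
|D| = √(2011² + 7668²) ≈ 7927.3, ∠D ≈ 75.30°
|L| = 8404.3 / 7927.3 ≈ 1.0602
Gain = 20 log₁₀(1.0602) ≈ 0.51 dB
∠L = 1.84° − 75.30° = -73.46°

Substitute s = j3913:
Numerator: 10(j3913) + 8400 = 8400 + j39130
Denominator: (j3913)^2 + 284(j3913) + 2740 = -15308829 + j1111292
|N| = √(8400² + 39130²) ≈ 40021, ∠N ≈ 77.88°
|D| = √(15308829² + 1111292²) ≈ 1.5349e+07, ∠D ≈ 175.85°
|L| = 40021 / 1.5349e+07 ≈ 0.0026074
Gain = 20 log₁₀(0.0026074) ≈ -51.68 dB
∠L = 77.88° − 175.85° = -97.97°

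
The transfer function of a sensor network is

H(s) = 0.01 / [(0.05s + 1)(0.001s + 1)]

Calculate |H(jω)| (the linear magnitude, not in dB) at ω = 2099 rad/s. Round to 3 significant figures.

At ω = 2099 rad/s:
pole (1 + j2099·0.05) = 1 + j104.95 → |·| ≈ 104.95, ∠ ≈ 89.45°
pole (1 + j2099·0.001) = 1 + j2.099 → |·| ≈ 2.325, ∠ ≈ 64.53°
|H| = 0.01 · 1 / (104.95 · 2.325) ≈ 4.0982e-05

4.10e-05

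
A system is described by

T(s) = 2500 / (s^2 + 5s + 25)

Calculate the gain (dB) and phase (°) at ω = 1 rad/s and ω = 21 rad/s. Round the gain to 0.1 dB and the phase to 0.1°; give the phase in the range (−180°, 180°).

ω = 1: 40.2 dB, -11.8°; ω = 21: 15.3 dB, -165.8°

At s = jω = j1:
quadratic: (j1)² + 5·j1 + 25 = 24 + j5 → |·| ≈ 24.515, ∠ ≈ 11.77°
|T| = 2500 / 24.515 ≈ 101.98
Gain = 20 log₁₀(101.98) ≈ 40.17 dB
∠T = 0.00° − 11.77° = -11.77°

At s = jω = j21:
quadratic: (j21)² + 5·j21 + 25 = -416 + j105 → |·| ≈ 429.05, ∠ ≈ 165.83°
|T| = 2500 / 429.05 ≈ 5.8268
Gain = 20 log₁₀(5.8268) ≈ 15.31 dB
∠T = 0.00° − 165.83° = -165.83°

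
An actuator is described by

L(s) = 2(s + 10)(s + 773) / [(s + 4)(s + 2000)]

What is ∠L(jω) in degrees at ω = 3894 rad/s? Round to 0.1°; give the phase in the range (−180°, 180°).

15.9°

At s = jω = j3894:
zero (s+10): 10 + j3894 → |·| = √(10²+3894²) = √15163336 ≈ 3894, ∠ = arctan(3894/10) ≈ 89.85°
zero (s+773): 773 + j3894 → |·| = √(773²+3894²) = √15760765 ≈ 3970, ∠ = arctan(3894/773) ≈ 78.77°
pole (s+4): 4 + j3894 → |·| = √(4²+3894²) = √15163252 ≈ 3894, ∠ = arctan(3894/4) ≈ 89.94°
pole (s+2000): 2000 + j3894 → |·| = √(2000²+3894²) = √19163236 ≈ 4377.6, ∠ = arctan(3894/2000) ≈ 62.81°
∠L = 168.62° − 152.75° = 15.87°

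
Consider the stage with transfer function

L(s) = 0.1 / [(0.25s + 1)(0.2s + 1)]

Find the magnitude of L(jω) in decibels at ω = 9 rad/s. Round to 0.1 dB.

At ω = 9 rad/s:
pole (1 + j9·0.25) = 1 + j2.25 → |·| ≈ 2.4622, ∠ ≈ 66.04°
pole (1 + j9·0.2) = 1 + j1.8 → |·| ≈ 2.0591, ∠ ≈ 60.95°
|L| = 0.1 · 1 / (2.4622 · 2.0591) ≈ 0.019724
Gain = 20 log₁₀(0.019724) ≈ -34.10 dB

-34.1 dB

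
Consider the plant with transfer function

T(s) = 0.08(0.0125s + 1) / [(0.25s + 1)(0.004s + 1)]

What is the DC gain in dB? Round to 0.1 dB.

-21.9 dB

T(0) = 0.08 · 1 / 1 = 0.08
20 log₁₀(0.08) ≈ -21.94 dB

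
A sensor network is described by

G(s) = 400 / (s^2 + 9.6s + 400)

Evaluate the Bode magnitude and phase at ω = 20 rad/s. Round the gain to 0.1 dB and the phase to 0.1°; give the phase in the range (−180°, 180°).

At s = jω = j20:
quadratic: (j20)² + 9.6·j20 + 400 = 0 + j192 → |·| ≈ 192, ∠ ≈ 90.00°
|G| = 400 / 192 ≈ 2.0833
Gain = 20 log₁₀(2.0833) ≈ 6.38 dB
∠G = 0.00° − 90.00° = -90.00°

6.4 dB, -90.0°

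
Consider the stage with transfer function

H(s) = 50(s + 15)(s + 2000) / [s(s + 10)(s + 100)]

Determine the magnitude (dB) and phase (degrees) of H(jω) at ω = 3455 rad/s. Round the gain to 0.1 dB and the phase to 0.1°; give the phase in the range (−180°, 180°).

At s = jω = j3455:
zero (s+15): 15 + j3455 → |·| = √(15²+3455²) = √11937250 ≈ 3455, ∠ = arctan(3455/15) ≈ 89.75°
zero (s+2000): 2000 + j3455 → |·| = √(2000²+3455²) = √15937025 ≈ 3992.1, ∠ = arctan(3455/2000) ≈ 59.93°
pole (s+10): 10 + j3455 → |·| = √(10²+3455²) = √11937125 ≈ 3455, ∠ = arctan(3455/10) ≈ 89.83°
pole (s+100): 100 + j3455 → |·| = √(100²+3455²) = √11947025 ≈ 3456.4, ∠ = arctan(3455/100) ≈ 88.34°
pole at origin: |s| = 3455, ∠ = 90.00° (in denominator)
|H| = 50 · 1.3793e+07 / 4.1259e+10 ≈ 0.016715
Gain = 20 log₁₀(0.016715) ≈ -35.54 dB
∠H = 149.68° − 268.17° = -118.49°

-35.5 dB, -118.5°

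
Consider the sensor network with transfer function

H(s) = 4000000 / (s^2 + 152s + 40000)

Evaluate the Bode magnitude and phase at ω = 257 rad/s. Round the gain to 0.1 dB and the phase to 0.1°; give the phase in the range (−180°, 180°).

38.6 dB, -123.7°

At s = jω = j257:
quadratic: (j257)² + 152·j257 + 40000 = -26049 + j39064 → |·| ≈ 46953, ∠ ≈ 123.70°
|H| = 4000000 / 46953 ≈ 85.192
Gain = 20 log₁₀(85.192) ≈ 38.61 dB
∠H = 0.00° − 123.70° = -123.70°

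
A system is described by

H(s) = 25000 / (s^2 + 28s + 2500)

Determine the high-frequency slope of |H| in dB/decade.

-40 dB/decade

Each pole contributes −20 dB/decade at high frequency; each zero contributes +20 dB/decade.
Net: 0 zero(s) − 2 pole(s) → -40 dB/decade.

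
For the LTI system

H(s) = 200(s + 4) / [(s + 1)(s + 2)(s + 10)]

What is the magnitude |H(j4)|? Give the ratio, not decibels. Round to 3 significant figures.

5.70

At s = jω = j4:
zero (s+4): 4 + j4 → |·| = √(4²+4²) = √32 ≈ 5.6569, ∠ = arctan(4/4) ≈ 45.00°
pole (s+1): 1 + j4 → |·| = √(1²+4²) = √17 ≈ 4.1231, ∠ = arctan(4/1) ≈ 75.96°
pole (s+2): 2 + j4 → |·| = √(2²+4²) = √20 ≈ 4.4721, ∠ = arctan(4/2) ≈ 63.43°
pole (s+10): 10 + j4 → |·| = √(10²+4²) = √116 ≈ 10.77, ∠ = arctan(4/10) ≈ 21.80°
|H| = 200 · 5.6569 / 198.59 ≈ 5.6971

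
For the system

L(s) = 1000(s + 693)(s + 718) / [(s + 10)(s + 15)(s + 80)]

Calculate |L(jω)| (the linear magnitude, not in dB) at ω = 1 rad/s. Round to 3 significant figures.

At s = jω = j1:
zero (s+693): 693 + j1 → |·| = √(693²+1²) = √480250 ≈ 693, ∠ = arctan(1/693) ≈ 0.08°
zero (s+718): 718 + j1 → |·| = √(718²+1²) = √515525 ≈ 718, ∠ = arctan(1/718) ≈ 0.08°
pole (s+10): 10 + j1 → |·| = √(10²+1²) = √101 ≈ 10.05, ∠ = arctan(1/10) ≈ 5.71°
pole (s+15): 15 + j1 → |·| = √(15²+1²) = √226 ≈ 15.033, ∠ = arctan(1/15) ≈ 3.81°
pole (s+80): 80 + j1 → |·| = √(80²+1²) = √6401 ≈ 80.006, ∠ = arctan(1/80) ≈ 0.72°
|L| = 1000 · 4.9757e+05 / 12087 ≈ 41166

4.12e+04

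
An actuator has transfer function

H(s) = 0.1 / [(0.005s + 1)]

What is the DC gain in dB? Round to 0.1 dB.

-20.0 dB

H(0) = 0.1 · 1 / 1 = 0.1
20 log₁₀(0.1) ≈ -20.00 dB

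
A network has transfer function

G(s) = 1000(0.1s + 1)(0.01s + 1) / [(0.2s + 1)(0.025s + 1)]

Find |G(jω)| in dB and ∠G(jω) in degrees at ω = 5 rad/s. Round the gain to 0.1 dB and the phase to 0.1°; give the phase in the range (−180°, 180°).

57.9 dB, -22.7°

At ω = 5 rad/s:
zero (1 + j5·0.1) = 1 + j0.5 → |·| ≈ 1.118, ∠ ≈ 26.57°
zero (1 + j5·0.01) = 1 + j0.05 → |·| ≈ 1.0012, ∠ ≈ 2.86°
pole (1 + j5·0.2) = 1 + j1 → |·| ≈ 1.4142, ∠ ≈ 45.00°
pole (1 + j5·0.025) = 1 + j0.125 → |·| ≈ 1.0078, ∠ ≈ 7.13°
|G| = 1000 · 1.118 · 1.0012 / (1.4142 · 1.0078) ≈ 785.38
Gain = 20 log₁₀(785.38) ≈ 57.90 dB
∠G = (26.57° + 2.86°) − (45.00° + 7.13°) = -22.70°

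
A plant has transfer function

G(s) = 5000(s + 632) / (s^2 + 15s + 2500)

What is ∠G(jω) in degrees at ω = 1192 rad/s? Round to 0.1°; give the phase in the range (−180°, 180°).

At s = jω = j1192:
zero (s+632): 632 + j1192 → |·| = √(632²+1192²) = √1820288 ≈ 1349.2, ∠ = arctan(1192/632) ≈ 62.07°
quadratic: (j1192)² + 15·j1192 + 2500 = -1418364 + j17880 → |·| ≈ 1.4185e+06, ∠ ≈ 179.28°
∠G = 62.07° − 179.28° = -117.21°

-117.2°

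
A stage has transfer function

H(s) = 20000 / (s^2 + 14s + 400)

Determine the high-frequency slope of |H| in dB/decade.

-40 dB/decade

Each pole contributes −20 dB/decade at high frequency; each zero contributes +20 dB/decade.
Net: 0 zero(s) − 2 pole(s) → -40 dB/decade.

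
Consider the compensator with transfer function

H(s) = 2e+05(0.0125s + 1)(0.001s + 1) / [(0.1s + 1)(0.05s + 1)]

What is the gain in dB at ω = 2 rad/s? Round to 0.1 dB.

105.8 dB

At ω = 2 rad/s:
zero (1 + j2·0.0125) = 1 + j0.025 → |·| ≈ 1.0003, ∠ ≈ 1.43°
zero (1 + j2·0.001) = 1 + j0.002 → |·| ≈ 1, ∠ ≈ 0.11°
pole (1 + j2·0.1) = 1 + j0.2 → |·| ≈ 1.0198, ∠ ≈ 11.31°
pole (1 + j2·0.05) = 1 + j0.1 → |·| ≈ 1.005, ∠ ≈ 5.71°
|H| = 2e+05 · 1.0003 · 1 / (1.0198 · 1.005) ≈ 1.952e+05
Gain = 20 log₁₀(1.952e+05) ≈ 105.81 dB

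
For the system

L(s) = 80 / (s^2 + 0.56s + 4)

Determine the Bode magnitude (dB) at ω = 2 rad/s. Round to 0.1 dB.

At s = jω = j2:
quadratic: (j2)² + 0.56·j2 + 4 = 0 + j1.12 → |·| ≈ 1.12, ∠ ≈ 90.00°
|L| = 80 / 1.12 ≈ 71.429
Gain = 20 log₁₀(71.429) ≈ 37.08 dB

37.1 dB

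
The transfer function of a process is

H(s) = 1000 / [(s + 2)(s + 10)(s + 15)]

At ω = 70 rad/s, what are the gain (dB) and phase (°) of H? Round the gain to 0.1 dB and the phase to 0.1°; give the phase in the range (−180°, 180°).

At s = jω = j70:
pole (s+2): 2 + j70 → |·| = √(2²+70²) = √4904 ≈ 70.029, ∠ = arctan(70/2) ≈ 88.36°
pole (s+10): 10 + j70 → |·| = √(10²+70²) = √5000 ≈ 70.711, ∠ = arctan(70/10) ≈ 81.87°
pole (s+15): 15 + j70 → |·| = √(15²+70²) = √5125 ≈ 71.589, ∠ = arctan(70/15) ≈ 77.91°
|H| = 1000 / 3.545e+05 ≈ 0.0028209
Gain = 20 log₁₀(0.0028209) ≈ -50.99 dB
∠H = 0.00° − 248.14° = -248.14° ≡ 111.86° (principal value)

-51.0 dB, 111.9°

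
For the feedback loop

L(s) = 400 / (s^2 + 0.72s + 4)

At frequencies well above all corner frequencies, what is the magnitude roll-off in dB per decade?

-40 dB/decade

Each pole contributes −20 dB/decade at high frequency; each zero contributes +20 dB/decade.
Net: 0 zero(s) − 2 pole(s) → -40 dB/decade.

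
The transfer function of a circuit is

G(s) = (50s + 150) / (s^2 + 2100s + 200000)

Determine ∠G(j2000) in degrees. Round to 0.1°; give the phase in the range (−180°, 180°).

Substitute s = j2000:
Numerator: 50(j2000) + 150 = 150 + j100000
Denominator: (j2000)^2 + 2100(j2000) + 200000 = -3800000 + j4200000
|N| = √(150² + 100000²) ≈ 1e+05, ∠N ≈ 89.91°
|D| = √(3800000² + 4200000²) ≈ 5.6639e+06, ∠D ≈ 132.14°
∠G = 89.91° − 132.14° = -42.23°

-42.2°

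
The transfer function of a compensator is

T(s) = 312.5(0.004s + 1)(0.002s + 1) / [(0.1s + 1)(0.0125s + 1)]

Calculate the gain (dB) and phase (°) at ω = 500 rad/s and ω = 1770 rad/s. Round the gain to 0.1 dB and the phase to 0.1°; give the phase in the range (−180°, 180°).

At ω = 500 rad/s:
zero (1 + j500·0.004) = 1 + j2 → |·| ≈ 2.2361, ∠ ≈ 63.43°
zero (1 + j500·0.002) = 1 + j1 → |·| ≈ 1.4142, ∠ ≈ 45.00°
pole (1 + j500·0.1) = 1 + j50 → |·| ≈ 50.01, ∠ ≈ 88.85°
pole (1 + j500·0.0125) = 1 + j6.25 → |·| ≈ 6.3295, ∠ ≈ 80.91°
|T| = 312.5 · 2.2361 · 1.4142 / (50.01 · 6.3295) ≈ 3.1219
Gain = 20 log₁₀(3.1219) ≈ 9.89 dB
∠T = (63.43° + 45.00°) − (88.85° + 80.91°) = -61.33°

At ω = 1770 rad/s:
zero (1 + j1770·0.004) = 1 + j7.08 → |·| ≈ 7.1503, ∠ ≈ 81.96°
zero (1 + j1770·0.002) = 1 + j3.54 → |·| ≈ 3.6785, ∠ ≈ 74.23°
pole (1 + j1770·0.1) = 1 + j177 → |·| ≈ 177, ∠ ≈ 89.68°
pole (1 + j1770·0.0125) = 1 + j22.125 → |·| ≈ 22.148, ∠ ≈ 87.41°
|T| = 312.5 · 7.1503 · 3.6785 / (177 · 22.148) ≈ 2.0967
Gain = 20 log₁₀(2.0967) ≈ 6.43 dB
∠T = (81.96° + 74.23°) − (89.68° + 87.41°) = -20.90°

ω = 500: 9.9 dB, -61.3°; ω = 1770: 6.4 dB, -20.9°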